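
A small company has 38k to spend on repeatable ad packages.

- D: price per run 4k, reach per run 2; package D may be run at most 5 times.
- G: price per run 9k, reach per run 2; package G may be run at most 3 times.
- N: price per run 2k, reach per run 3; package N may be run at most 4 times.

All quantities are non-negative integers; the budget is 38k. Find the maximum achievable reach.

This is a bounded integer knapsack.
Take 5×D, 1×G, and 4×N: price 37 ≤ 38, reach 5·2 + 1·2 + 4·3 = 24.
N has the best ratio (3/2) and is taken to its limit of 4; remaining capacity is filled optimally with the others.

24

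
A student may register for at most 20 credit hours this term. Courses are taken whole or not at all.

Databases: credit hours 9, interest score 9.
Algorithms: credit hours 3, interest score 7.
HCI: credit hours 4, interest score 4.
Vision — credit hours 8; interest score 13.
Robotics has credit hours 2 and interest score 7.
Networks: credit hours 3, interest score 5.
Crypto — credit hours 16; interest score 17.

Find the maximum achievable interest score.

36

This is a 0-1 knapsack instance.
Allowing fractional choices, the relaxed optimum would be about 36.2, but courses are indivisible.
Algorithms + HCI + Vision + Robotics + Networks: credit hours 3 + 4 + 8 + 2 + 3 = 20 ≤ 20, interest score 7 + 4 + 13 + 7 + 5 = 36.
Algorithms + Vision + Robotics + Networks: credit hours 3 + 8 + 2 + 3 = 16 ≤ 20, interest score 7 + 13 + 7 + 5 = 32.
Best is Algorithms, HCI, Vision, Robotics, and Networks with total interest score 36.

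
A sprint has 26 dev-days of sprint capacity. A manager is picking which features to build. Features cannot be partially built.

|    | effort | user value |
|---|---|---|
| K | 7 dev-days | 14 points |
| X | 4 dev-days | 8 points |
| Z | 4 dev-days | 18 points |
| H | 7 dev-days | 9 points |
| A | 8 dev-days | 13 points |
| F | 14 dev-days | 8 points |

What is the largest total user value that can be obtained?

This is an integer program with binary decision variables.
K + X + Z + A: effort 7 + 4 + 4 + 8 = 23 ≤ 26, user value 14 + 8 + 18 + 13 = 53.
K + Z + H + A: effort 7 + 4 + 7 + 8 = 26 ≤ 26, user value 14 + 18 + 9 + 13 = 54.
Best is K, Z, H, and A with total user value 54.

54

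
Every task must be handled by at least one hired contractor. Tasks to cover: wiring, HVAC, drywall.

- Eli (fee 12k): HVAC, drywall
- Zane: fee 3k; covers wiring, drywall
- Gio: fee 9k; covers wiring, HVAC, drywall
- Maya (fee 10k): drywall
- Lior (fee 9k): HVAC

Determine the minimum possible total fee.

9

The greedy cost-per-new-task heuristic would pick Zane and Gio for 12, but a cheaper cover exists.
Gio alone covers wiring, HVAC, drywall — every task.
Total fee: 9.
No cover costs less than 9.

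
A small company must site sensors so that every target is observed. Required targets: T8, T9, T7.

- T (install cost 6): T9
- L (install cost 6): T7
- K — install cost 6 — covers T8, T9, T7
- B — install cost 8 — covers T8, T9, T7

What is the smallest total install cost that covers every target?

This is an integer covering problem.
K alone covers T8, T9, T7 — every target.
Total install cost: 6.
No cover costs less than 6.

6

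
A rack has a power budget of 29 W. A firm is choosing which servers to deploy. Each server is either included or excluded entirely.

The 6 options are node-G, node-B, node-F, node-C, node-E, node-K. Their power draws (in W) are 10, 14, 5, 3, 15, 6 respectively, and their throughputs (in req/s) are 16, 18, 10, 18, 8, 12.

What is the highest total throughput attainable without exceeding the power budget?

node-B + node-F + node-C + node-K: power draw 14 + 5 + 3 + 6 = 28 ≤ 29, throughput 18 + 10 + 18 + 12 = 58.
node-G + node-F + node-C + node-K: power draw 10 + 5 + 3 + 6 = 24 ≤ 29, throughput 16 + 10 + 18 + 12 = 56.
Best is node-B, node-F, node-C, and node-K with total throughput 58.

58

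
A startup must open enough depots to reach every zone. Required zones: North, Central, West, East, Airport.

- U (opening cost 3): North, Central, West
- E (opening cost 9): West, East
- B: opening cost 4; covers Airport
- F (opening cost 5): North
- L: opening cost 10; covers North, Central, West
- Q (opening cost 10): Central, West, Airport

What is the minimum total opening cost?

This is a weighted set-cover instance.
Choose U, E, and B: together they cover North, Central, West, East, Airport — every zone.
Total opening cost: 3 + 9 + 4 = 16.
No cover costs less than 16.

16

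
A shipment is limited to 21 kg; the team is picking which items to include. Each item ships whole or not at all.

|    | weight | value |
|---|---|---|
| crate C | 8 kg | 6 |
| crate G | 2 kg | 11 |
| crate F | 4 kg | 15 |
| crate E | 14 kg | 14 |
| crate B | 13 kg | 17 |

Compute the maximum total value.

43

Allowing fractional choices, the relaxed optimum would be about 45.0, but items are indivisible.
crate G + crate F + crate E: weight 2 + 4 + 14 = 20 ≤ 21, value 11 + 15 + 14 = 40.
crate C + crate G + crate F: weight 8 + 2 + 4 = 14 ≤ 21, value 6 + 11 + 15 = 32.
crate G + crate F + crate B: weight 2 + 4 + 13 = 19 ≤ 21, value 11 + 15 + 17 = 43.
Best is crate G, crate F, and crate B with total value 43.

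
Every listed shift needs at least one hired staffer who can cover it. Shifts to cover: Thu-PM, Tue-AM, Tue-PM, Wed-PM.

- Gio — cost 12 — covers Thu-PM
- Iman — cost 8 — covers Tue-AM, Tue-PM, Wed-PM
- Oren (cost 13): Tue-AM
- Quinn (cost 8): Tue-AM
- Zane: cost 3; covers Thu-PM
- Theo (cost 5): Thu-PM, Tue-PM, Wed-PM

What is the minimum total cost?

Choose Iman and Zane: together they cover Thu-PM, Tue-AM, Tue-PM, Wed-PM — every shift.
Total cost: 8 + 3 = 11.

11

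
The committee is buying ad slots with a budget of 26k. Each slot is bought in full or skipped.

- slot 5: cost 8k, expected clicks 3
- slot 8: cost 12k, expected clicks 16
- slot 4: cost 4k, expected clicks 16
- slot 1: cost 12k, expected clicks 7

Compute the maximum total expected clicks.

Allowing fractional choices, the relaxed optimum would be about 37.8, but ad slots are indivisible.
slot 8 + slot 4: cost 12 + 4 = 16 ≤ 26, expected clicks 16 + 16 = 32.
slot 5 + slot 8 + slot 4: cost 8 + 12 + 4 = 24 ≤ 26, expected clicks 3 + 16 + 16 = 35.
slot 5 + slot 4 + slot 1: cost 8 + 4 + 12 = 24 ≤ 26, expected clicks 3 + 16 + 7 = 26.
Best is slot 5, slot 8, and slot 4 with total expected clicks 35.

35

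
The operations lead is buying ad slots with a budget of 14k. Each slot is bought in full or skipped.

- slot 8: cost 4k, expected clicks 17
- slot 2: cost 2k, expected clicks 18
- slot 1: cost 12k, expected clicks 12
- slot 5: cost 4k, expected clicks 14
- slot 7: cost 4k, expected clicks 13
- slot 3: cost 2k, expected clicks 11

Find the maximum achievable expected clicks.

slot 8 + slot 2 + slot 5 + slot 3: cost 4 + 2 + 4 + 2 = 12 ≤ 14, expected clicks 17 + 18 + 14 + 11 = 60.
slot 8 + slot 2 + slot 7 + slot 3: cost 4 + 2 + 4 + 2 = 12 ≤ 14, expected clicks 17 + 18 + 13 + 11 = 59.
slot 8 + slot 2 + slot 5 + slot 7: cost 4 + 2 + 4 + 4 = 14 ≤ 14, expected clicks 17 + 18 + 14 + 13 = 62.
Best is slot 8, slot 2, slot 5, and slot 7 with total expected clicks 62.

62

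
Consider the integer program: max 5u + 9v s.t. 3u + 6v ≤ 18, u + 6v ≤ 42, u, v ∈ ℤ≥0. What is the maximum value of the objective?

30

(u,v)=(6,0): 3·6+6·0=18≤18, 1·6+6·0=6≤42, objective 30.
(u,v)=(5,0): 3·5+6·0=15≤18, 1·5+6·0=5≤42, objective 25.
No feasible integer point exceeds 30.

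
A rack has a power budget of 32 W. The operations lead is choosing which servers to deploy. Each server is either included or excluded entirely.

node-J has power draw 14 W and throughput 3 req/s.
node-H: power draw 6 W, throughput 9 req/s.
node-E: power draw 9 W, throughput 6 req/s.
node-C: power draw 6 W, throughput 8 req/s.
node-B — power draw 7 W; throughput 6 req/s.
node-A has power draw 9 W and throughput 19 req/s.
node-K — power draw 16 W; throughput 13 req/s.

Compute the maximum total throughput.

Allowing fractional choices, the relaxed optimum would be about 45.2, but servers are indivisible.
node-H + node-E + node-C + node-A: power draw 6 + 9 + 6 + 9 = 30 ≤ 32, throughput 9 + 6 + 8 + 19 = 42.
node-H + node-C + node-B + node-A: power draw 6 + 6 + 7 + 9 = 28 ≤ 32, throughput 9 + 8 + 6 + 19 = 42.
node-H + node-A + node-K: power draw 6 + 9 + 16 = 31 ≤ 32, throughput 9 + 19 + 13 = 41.
The maximum throughput is 42; one optimal choice is node-H, node-C, node-B, and node-A.

42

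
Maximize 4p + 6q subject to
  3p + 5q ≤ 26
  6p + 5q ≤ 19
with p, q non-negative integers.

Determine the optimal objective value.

Relaxing integrality, the LP optimum is 22.80 at (p,q) = (0, 3.8), which is not an integer point.
(p,q)=(0,3): 3·0+5·3=15≤26, 6·0+5·3=15≤19, objective 18.
(p,q)=(1,2): 3·1+5·2=13≤26, 6·1+5·2=16≤19, objective 16.
(p,q)=(0,2): 3·0+5·2=10≤26, 6·0+5·2=10≤19, objective 12.
The best lattice point is (0,3), giving 18.

18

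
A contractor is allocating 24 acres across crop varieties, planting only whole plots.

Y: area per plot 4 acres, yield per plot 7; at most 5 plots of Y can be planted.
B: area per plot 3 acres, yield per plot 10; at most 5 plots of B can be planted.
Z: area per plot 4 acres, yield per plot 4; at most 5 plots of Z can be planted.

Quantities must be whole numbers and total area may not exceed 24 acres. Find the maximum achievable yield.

B has the best ratio (10/3); taking only B gives at most 5×10 = 50 (stopped by the supply cap of 5).
Mixing does better — 2×Y and 5×B: area 23 ≤ 24, yield 2·7 + 5·10 = 64.

64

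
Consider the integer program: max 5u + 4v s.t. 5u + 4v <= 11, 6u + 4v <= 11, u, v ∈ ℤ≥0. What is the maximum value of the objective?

The continuous relaxation peaks at (0, 2.75) with value 11.00; rounding to a feasible lattice point costs some objective.
(u,v)=(1,1): 5·1+4·1=9≤11, 6·1+4·1=10≤11, objective 9.
(u,v)=(0,2): 5·0+4·2=8≤11, 6·0+4·2=8≤11, objective 8.
(u,v)=(1,0): 5·1+4·0=5≤11, 6·1+4·0=6≤11, objective 5.
The best lattice point is (1,1), giving 9.

9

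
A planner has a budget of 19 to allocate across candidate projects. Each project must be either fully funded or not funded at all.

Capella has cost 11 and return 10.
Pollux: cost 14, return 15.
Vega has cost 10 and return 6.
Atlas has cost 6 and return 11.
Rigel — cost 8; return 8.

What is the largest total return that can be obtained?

21

Atlas + Rigel: cost 6 + 8 = 14 ≤ 19, return 11 + 8 = 19.
Capella + Atlas: cost 11 + 6 = 17 ≤ 19, return 10 + 11 = 21.
Capella + Rigel: cost 11 + 8 = 19 ≤ 19, return 10 + 8 = 18.
Best is Capella and Atlas with total return 21.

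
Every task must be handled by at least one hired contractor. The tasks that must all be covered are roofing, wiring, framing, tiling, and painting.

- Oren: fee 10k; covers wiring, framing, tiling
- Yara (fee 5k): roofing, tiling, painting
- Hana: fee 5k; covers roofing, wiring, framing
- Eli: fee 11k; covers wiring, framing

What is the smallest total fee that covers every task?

10

This is a weighted set-cover instance.
Choose Yara and Hana: together they cover roofing, wiring, framing, tiling, painting — every task.
Total fee: 5 + 5 = 10.
No cover costs less than 10.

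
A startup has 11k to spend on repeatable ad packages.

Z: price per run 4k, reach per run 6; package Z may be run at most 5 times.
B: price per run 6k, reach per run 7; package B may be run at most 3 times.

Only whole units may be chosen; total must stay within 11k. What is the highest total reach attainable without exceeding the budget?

13

Z has the best ratio (6/4); taking only Z gives at most 2×6 = 12 (stopped by the price limit).
Mixing does better — 1×Z and 1×B: price 10 ≤ 11, reach 1·6 + 1·7 = 13.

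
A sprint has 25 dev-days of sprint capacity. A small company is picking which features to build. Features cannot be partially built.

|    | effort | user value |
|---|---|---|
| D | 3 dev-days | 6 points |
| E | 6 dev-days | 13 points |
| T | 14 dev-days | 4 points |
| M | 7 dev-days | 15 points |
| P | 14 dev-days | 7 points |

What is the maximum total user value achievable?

34

D + E + M: effort 3 + 6 + 7 = 16 ≤ 25, user value 6 + 13 + 15 = 34.
E + M: effort 6 + 7 = 13 ≤ 25, user value 13 + 15 = 28.
D + M + P: effort 3 + 7 + 14 = 24 ≤ 25, user value 6 + 15 + 7 = 28.
Best is D, E, and M with total user value 34.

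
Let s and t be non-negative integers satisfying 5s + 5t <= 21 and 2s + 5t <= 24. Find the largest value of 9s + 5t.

(s,t)=(4,0): 5·4+5·0=20≤21, 2·4+5·0=8≤24, objective 36.
(s,t)=(3,1): 5·3+5·1=20≤21, 2·3+5·1=11≤24, objective 32.
Maximum is 36 at (s,t)=(4,0).

36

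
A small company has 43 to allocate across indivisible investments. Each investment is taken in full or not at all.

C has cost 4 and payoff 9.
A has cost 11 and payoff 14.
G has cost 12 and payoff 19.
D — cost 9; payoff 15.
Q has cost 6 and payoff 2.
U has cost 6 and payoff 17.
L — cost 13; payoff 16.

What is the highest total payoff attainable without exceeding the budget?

This is a 0-1 knapsack instance.
Take C, A, G, D, and U: cost 4 + 11 + 12 + 9 + 6 = 42 ≤ 43, payoff 9 + 14 + 19 + 15 + 17 = 74.
No other feasible combination does better.

74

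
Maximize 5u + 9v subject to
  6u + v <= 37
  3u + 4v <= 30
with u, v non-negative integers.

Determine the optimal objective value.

64

Relaxing integrality, the LP optimum is 67.50 at (u,v) = (0, 7.5), which is not an integer point.
(u,v)=(2,6) is feasible, giving 64.
(u,v)=(0,7) is feasible, giving 63.
(u,v)=(3,5) is feasible, giving 60.
(u,v)=(1,6) is feasible, giving 59.
No feasible integer point exceeds 64.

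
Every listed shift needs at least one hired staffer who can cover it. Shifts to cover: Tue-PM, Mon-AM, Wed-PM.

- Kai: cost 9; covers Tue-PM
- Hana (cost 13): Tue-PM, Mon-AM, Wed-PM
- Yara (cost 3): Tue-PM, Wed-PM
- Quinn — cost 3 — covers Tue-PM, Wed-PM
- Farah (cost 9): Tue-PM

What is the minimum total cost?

13

This is a weighted set-cover instance.
Hana alone covers Tue-PM, Mon-AM, Wed-PM — every shift.
Total cost: 13.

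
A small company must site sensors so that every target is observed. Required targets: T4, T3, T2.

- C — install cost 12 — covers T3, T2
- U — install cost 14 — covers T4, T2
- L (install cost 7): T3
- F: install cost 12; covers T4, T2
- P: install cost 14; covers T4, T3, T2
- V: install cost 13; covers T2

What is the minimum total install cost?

14

P alone covers T4, T3, T2 — every target.
Total install cost: 14.
No cover costs less than 14.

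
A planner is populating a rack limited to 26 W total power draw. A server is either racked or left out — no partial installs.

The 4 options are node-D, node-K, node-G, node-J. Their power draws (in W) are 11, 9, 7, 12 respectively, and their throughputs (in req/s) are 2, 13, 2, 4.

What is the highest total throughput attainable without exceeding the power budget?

17

This is an integer program with binary decision variables.
node-D + node-K: power draw 11 + 9 = 20 ≤ 26, throughput 2 + 13 = 15.
node-K + node-G: power draw 9 + 7 = 16 ≤ 26, throughput 13 + 2 = 15.
node-K + node-J: power draw 9 + 12 = 21 ≤ 26, throughput 13 + 4 = 17.
Best is node-K and node-J with total throughput 17.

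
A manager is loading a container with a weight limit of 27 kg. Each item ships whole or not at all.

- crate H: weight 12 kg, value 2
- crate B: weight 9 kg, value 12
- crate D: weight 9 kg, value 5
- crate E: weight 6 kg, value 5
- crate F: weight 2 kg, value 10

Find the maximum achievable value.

Allowing fractional choices, the relaxed optimum would be about 32.2, but items are indivisible.
crate B + crate D + crate E + crate F: weight 9 + 9 + 6 + 2 = 26 ≤ 27, value 12 + 5 + 5 + 10 = 32.
crate B + crate E + crate F: weight 9 + 6 + 2 = 17 ≤ 27, value 12 + 5 + 10 = 27.
crate B + crate D + crate F: weight 9 + 9 + 2 = 20 ≤ 27, value 12 + 5 + 10 = 27.
Best is crate B, crate D, crate E, and crate F with total value 32.

32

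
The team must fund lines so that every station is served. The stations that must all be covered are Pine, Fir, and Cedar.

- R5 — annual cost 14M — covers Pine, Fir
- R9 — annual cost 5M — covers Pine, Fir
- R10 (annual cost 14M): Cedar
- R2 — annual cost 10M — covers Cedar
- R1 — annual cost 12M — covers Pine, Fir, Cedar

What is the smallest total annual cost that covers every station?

12

The greedy cost-per-new-station heuristic would pick R9 and R2 for 15, but a cheaper cover exists.
R1 alone covers Pine, Fir, Cedar — every station.
Total annual cost: 12.
No cover costs less than 12.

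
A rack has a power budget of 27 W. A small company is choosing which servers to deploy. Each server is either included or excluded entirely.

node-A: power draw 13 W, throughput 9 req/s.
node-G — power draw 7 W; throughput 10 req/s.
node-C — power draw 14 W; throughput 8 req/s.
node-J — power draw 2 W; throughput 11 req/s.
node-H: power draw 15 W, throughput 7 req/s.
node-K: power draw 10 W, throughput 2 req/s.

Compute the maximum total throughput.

Take node-A, node-G, and node-J: power draw 13 + 7 + 2 = 22 ≤ 27, throughput 9 + 10 + 11 = 30.
No other feasible combination does better.

30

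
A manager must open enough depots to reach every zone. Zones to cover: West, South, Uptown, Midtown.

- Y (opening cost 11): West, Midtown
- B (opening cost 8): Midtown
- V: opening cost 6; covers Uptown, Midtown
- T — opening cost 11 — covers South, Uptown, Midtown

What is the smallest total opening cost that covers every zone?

The greedy cost-per-new-zone heuristic would pick V, Y, and T for 28, but a cheaper cover exists.
Choose Y and T: together they cover West, South, Uptown, Midtown — every zone.
Total opening cost: 11 + 11 = 22.
No cover costs less than 22.

22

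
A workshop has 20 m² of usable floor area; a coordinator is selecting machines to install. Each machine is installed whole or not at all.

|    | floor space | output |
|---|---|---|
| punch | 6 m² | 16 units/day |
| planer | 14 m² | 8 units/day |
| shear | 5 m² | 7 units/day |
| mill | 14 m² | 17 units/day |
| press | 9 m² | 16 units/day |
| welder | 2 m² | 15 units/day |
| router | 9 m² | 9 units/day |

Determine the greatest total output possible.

47

This is an integer program with binary decision variables.
Allowing fractional choices, the relaxed optimum would be about 51.2, but machines are indivisible.
punch + press + welder: floor space 6 + 9 + 2 = 17 ≤ 20, output 16 + 16 + 15 = 47.
punch + welder + router: floor space 6 + 2 + 9 = 17 ≤ 20, output 16 + 15 + 9 = 40.
Best is punch, press, and welder with total output 47.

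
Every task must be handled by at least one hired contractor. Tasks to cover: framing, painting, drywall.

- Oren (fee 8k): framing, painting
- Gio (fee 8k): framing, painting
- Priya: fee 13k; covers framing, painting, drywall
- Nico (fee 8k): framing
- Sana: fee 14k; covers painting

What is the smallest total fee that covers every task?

The greedy cost-per-new-task heuristic would pick Oren and Priya for 21, but a cheaper cover exists.
Priya alone covers framing, painting, drywall — every task.
Total fee: 13.
No cover costs less than 13.

13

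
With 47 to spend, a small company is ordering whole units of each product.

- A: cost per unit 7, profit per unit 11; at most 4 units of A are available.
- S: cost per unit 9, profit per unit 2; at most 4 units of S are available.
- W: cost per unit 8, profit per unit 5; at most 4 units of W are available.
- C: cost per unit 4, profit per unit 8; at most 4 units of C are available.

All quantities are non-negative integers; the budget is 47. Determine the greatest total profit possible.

76

3×A, 1×W, and 4×C: cost 45 ≤ 47, profit 3·11 + 1·5 + 4·8 = 70.
4×A and 4×C: cost 44 ≤ 47, profit 4·11 + 4·8 = 76.
Best is 76.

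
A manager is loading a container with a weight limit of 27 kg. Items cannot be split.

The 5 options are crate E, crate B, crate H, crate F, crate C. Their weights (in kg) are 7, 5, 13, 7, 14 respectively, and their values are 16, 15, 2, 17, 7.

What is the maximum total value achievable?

This is an integer program with binary decision variables.
Allowing fractional choices, the relaxed optimum would be about 52.0, but items are indivisible.
crate B + crate F + crate C: weight 5 + 7 + 14 = 26 ≤ 27, value 15 + 17 + 7 = 39.
crate E + crate B + crate F: weight 7 + 5 + 7 = 19 ≤ 27, value 16 + 15 + 17 = 48.
Best is crate E, crate B, and crate F with total value 48.

48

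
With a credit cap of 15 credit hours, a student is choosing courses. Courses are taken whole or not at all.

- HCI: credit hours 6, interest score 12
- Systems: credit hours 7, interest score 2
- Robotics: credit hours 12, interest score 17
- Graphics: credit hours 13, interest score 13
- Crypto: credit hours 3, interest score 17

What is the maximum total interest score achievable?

Allowing fractional choices, the relaxed optimum would be about 37.5, but courses are indivisible.
Robotics + Crypto: credit hours 12 + 3 = 15 ≤ 15, interest score 17 + 17 = 34.
HCI + Crypto: credit hours 6 + 3 = 9 ≤ 15, interest score 12 + 17 = 29.
Systems + Crypto: credit hours 7 + 3 = 10 ≤ 15, interest score 2 + 17 = 19.
Best is Robotics and Crypto with total interest score 34.

34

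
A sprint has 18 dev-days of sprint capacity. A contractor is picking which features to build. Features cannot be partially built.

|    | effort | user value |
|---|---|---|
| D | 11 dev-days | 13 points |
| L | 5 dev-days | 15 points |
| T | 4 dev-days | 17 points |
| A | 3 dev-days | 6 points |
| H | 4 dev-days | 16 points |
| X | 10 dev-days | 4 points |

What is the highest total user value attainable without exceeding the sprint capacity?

54

Treat it as a binary knapsack problem.
Allowing fractional choices, the relaxed optimum would be about 56.4, but features are indivisible.
L + T + H: effort 5 + 4 + 4 = 13 ≤ 18, user value 15 + 17 + 16 = 48.
L + T + A + H: effort 5 + 4 + 3 + 4 = 16 ≤ 18, user value 15 + 17 + 6 + 16 = 54.
Best is L, T, A, and H with total user value 54.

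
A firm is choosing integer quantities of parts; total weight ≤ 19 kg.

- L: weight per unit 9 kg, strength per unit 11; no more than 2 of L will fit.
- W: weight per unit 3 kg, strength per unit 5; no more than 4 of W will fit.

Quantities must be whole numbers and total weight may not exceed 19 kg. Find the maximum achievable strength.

26

This is a bounded integer knapsack.
2×L: weight 18 ≤ 19, strength 2·11 = 22.
1×L and 3×W: weight 18 ≤ 19, strength 1·11 + 3·5 = 26.
Best is 26.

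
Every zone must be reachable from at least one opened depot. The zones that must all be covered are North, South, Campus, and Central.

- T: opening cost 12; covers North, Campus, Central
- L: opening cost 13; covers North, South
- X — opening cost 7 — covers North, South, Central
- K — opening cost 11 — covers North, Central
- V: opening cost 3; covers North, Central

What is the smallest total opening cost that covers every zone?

19

Choose T and X: together they cover North, South, Campus, Central — every zone.
Total opening cost: 12 + 7 = 19.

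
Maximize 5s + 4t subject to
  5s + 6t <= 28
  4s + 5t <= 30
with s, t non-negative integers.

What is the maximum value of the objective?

The continuous relaxation peaks at (5.6, 0) with value 28.00; rounding to a feasible lattice point costs some objective.
(s,t)=(5,0): 5·5+6·0=25≤28, 4·5+5·0=20≤30, objective 25.
(s,t)=(4,1): 5·4+6·1=26≤28, 4·4+5·1=21≤30, objective 24.
(s,t)=(4,0): 5·4+6·0=20≤28, 4·4+5·0=16≤30, objective 20.
Maximum is 25 at (s,t)=(5,0).

25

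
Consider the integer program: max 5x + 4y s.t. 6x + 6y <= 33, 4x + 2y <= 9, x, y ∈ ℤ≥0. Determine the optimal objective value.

16

Relaxing integrality, the LP optimum is 18.00 at (x,y) = (0, 4.5), which is not an integer point.
(x,y)=(0,4): 6·0+6·4=24≤33, 4·0+2·4=8≤9, objective 16.
(x,y)=(0,3): 6·0+6·3=18≤33, 4·0+2·3=6≤9, objective 12.
The best lattice point is (0,4), giving 16.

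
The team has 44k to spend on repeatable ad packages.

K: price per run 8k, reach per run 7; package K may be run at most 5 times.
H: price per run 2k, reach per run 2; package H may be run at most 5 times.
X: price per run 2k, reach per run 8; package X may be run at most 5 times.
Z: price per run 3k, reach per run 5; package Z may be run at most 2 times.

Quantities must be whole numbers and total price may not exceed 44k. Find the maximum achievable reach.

3×K, 2×H, 5×X, and 2×Z: price 44 ≤ 44, reach 3·7 + 2·2 + 5·8 + 2·5 = 75.
2×K, 5×H, 5×X, and 2×Z: price 42 ≤ 44, reach 2·7 + 5·2 + 5·8 + 2·5 = 74.
Best is 75.

75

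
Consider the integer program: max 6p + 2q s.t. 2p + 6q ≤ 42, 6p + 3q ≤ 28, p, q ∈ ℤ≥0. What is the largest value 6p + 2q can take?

26

(p,q)=(4,1): 2·4+6·1=14≤42, 6·4+3·1=27≤28, objective 26.
(p,q)=(4,0): 2·4+6·0=8≤42, 6·4+3·0=24≤28, objective 24.
Maximum is 26 at (p,q)=(4,1).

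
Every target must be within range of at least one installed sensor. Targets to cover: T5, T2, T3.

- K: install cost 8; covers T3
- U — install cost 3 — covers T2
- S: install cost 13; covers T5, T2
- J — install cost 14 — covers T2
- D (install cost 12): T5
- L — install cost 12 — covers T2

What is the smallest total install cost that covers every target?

21

This is an integer covering problem.
The greedy cost-per-new-target heuristic would pick U, K, and D for 23, but a cheaper cover exists.
Choose K and S: together they cover T5, T2, T3 — every target.
Total install cost: 8 + 13 = 21.
No cover costs less than 21.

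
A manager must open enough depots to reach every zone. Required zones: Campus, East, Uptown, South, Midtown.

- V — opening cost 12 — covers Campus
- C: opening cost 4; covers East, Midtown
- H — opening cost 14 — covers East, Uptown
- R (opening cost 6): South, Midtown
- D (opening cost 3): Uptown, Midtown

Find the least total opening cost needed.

Choose V, C, R, and D: together they cover Campus, East, Uptown, South, Midtown — every zone.
Total opening cost: 12 + 4 + 6 + 3 = 25.
No cover costs less than 25.

25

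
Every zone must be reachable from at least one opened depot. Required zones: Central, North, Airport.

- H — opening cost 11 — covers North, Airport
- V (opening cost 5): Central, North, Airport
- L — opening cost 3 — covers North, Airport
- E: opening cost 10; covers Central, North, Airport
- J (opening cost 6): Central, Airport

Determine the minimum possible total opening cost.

5

The greedy cost-per-new-zone heuristic would pick L and V for 8, but a cheaper cover exists.
V alone covers Central, North, Airport — every zone.
Total opening cost: 5.
No cover costs less than 5.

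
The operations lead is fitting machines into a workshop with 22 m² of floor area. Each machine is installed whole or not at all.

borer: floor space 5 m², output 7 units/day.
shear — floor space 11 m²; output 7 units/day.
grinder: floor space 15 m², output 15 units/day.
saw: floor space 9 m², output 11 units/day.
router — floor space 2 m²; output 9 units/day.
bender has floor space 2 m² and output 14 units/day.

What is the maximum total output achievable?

41

Allowing fractional choices, the relaxed optimum would be about 45.0, but machines are indivisible.
borer + saw + router + bender: floor space 5 + 9 + 2 + 2 = 18 ≤ 22, output 7 + 11 + 9 + 14 = 41.
grinder + router + bender: floor space 15 + 2 + 2 = 19 ≤ 22, output 15 + 9 + 14 = 38.
borer + shear + router + bender: floor space 5 + 11 + 2 + 2 = 20 ≤ 22, output 7 + 7 + 9 + 14 = 37.
Best is borer, saw, router, and bender with total output 41.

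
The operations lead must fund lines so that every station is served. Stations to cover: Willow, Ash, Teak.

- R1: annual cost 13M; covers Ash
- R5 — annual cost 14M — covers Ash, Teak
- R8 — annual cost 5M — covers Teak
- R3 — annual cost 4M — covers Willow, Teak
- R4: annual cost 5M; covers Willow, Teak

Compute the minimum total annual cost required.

This is an integer covering problem.
Choose R1 and R3: together they cover Willow, Ash, Teak — every station.
Total annual cost: 13 + 4 = 17.

17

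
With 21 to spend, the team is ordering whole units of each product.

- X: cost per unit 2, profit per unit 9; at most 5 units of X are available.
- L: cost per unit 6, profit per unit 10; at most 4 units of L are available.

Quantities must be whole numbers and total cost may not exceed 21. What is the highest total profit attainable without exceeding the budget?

56

5×X and 1×L: cost 16 ≤ 21, profit 5·9 + 1·10 = 55.
4×X and 2×L: cost 20 ≤ 21, profit 4·9 + 2·10 = 56.
Best is 56.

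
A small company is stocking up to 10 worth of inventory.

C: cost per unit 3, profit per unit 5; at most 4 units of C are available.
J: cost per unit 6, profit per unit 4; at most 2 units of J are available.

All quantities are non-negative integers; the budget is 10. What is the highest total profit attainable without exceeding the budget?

15

This is a bounded integer knapsack.
Take 3×C: cost 9 ≤ 10, profit 3·5 = 15.
No other integer combination yields more.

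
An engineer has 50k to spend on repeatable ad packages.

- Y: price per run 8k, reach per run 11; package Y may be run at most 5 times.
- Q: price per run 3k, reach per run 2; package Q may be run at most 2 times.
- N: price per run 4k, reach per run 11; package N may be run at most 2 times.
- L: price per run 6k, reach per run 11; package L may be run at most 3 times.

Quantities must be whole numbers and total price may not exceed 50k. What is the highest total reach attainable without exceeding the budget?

88

This is a bounded integer knapsack.
2×Y, 2×Q, 2×N, and 3×L: price 48 ≤ 50, reach 2·11 + 2·2 + 2·11 + 3·11 = 81.
3×Y, 2×N, and 3×L: price 50 ≤ 50, reach 3·11 + 2·11 + 3·11 = 88.
Best is 88.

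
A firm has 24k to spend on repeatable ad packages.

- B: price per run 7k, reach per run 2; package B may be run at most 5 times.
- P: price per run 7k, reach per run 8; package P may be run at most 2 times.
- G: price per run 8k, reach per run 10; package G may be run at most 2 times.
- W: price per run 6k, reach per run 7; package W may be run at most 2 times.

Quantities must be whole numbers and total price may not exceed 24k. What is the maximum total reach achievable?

28

This is a bounded integer knapsack.
Take 1×P and 2×G: price 23 ≤ 24, reach 1·8 + 2·10 = 28.
G has the best ratio (10/8) and is taken to its limit of 2; remaining capacity is filled optimally with the others.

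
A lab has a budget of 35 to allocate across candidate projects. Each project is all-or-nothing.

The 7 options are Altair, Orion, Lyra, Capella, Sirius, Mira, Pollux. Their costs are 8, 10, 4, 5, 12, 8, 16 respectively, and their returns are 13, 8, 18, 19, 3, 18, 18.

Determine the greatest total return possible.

This is a 0-1 knapsack instance.
Allowing fractional choices, the relaxed optimum would be about 79.2, but projects are indivisible.
Altair + Orion + Lyra + Capella + Mira: cost 8 + 10 + 4 + 5 + 8 = 35 ≤ 35, return 13 + 8 + 18 + 19 + 18 = 76.
Lyra + Capella + Mira + Pollux: cost 4 + 5 + 8 + 16 = 33 ≤ 35, return 18 + 19 + 18 + 18 = 73.
Altair + Lyra + Capella + Mira: cost 8 + 4 + 5 + 8 = 25 ≤ 35, return 13 + 18 + 19 + 18 = 68.
Best is Altair, Orion, Lyra, Capella, and Mira with total return 76.

76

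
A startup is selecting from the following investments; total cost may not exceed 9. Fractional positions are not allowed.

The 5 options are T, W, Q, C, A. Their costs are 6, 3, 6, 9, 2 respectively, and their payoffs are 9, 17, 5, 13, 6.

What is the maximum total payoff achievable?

26

Treat it as a binary knapsack problem.
Allowing fractional choices, the relaxed optimum would be about 29.0, but investments are indivisible.
W + Q: cost 3 + 6 = 9 ≤ 9, payoff 17 + 5 = 22.
T + W: cost 6 + 3 = 9 ≤ 9, payoff 9 + 17 = 26.
W + A: cost 3 + 2 = 5 ≤ 9, payoff 17 + 6 = 23.
Best is T and W with total payoff 26.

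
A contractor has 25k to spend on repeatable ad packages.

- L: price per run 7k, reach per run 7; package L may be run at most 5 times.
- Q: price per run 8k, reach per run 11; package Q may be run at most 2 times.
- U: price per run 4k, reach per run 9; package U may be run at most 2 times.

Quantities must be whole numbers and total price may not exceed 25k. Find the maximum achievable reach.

40

2×Q and 2×U: price 24 ≤ 25, reach 2·11 + 2·9 = 40.
1×L, 1×Q, and 2×U: price 23 ≤ 25, reach 1·7 + 1·11 + 2·9 = 36.
Best is 40.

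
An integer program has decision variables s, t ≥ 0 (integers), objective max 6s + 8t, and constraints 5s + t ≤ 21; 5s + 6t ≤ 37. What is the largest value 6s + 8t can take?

48

Relaxing integrality, the LP optimum is 49.33 at (s,t) = (0, 6.17), which is not an integer point.
(s,t)=(0,6): 5·0+1·6=6≤21, 5·0+6·6=36≤37, objective 48.
(s,t)=(1,5): 5·1+1·5=10≤21, 5·1+6·5=35≤37, objective 46.
The best lattice point is (0,6), giving 48.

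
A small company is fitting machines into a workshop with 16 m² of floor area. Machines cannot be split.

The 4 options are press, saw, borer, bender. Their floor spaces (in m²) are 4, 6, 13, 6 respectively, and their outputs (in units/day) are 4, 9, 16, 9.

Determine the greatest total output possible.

22

This is a 0-1 knapsack instance.
Allowing fractional choices, the relaxed optimum would be about 22.9, but machines are indivisible.
saw + bender: floor space 6 + 6 = 12 ≤ 16, output 9 + 9 = 18.
press + saw + bender: floor space 4 + 6 + 6 = 16 ≤ 16, output 4 + 9 + 9 = 22.
borer: floor space 13 ≤ 16, output 16.
Best is press, saw, and bender with total output 22.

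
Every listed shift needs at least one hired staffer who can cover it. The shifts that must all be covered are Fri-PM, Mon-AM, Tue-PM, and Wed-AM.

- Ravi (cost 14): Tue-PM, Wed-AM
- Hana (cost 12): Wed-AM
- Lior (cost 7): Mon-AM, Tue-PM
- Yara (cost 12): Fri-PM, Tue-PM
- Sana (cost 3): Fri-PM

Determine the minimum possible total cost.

22

Choose Hana, Lior, and Sana: together they cover Fri-PM, Mon-AM, Tue-PM, Wed-AM — every shift.
Total cost: 12 + 7 + 3 = 22.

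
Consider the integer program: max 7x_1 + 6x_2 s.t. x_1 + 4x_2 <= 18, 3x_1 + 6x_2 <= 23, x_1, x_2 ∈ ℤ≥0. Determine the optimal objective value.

(x_1,x_2)=(7,0) is feasible, giving 49.
(x_1,x_2)=(6,0) is feasible, giving 42.
The best lattice point is (7,0), giving 49.

49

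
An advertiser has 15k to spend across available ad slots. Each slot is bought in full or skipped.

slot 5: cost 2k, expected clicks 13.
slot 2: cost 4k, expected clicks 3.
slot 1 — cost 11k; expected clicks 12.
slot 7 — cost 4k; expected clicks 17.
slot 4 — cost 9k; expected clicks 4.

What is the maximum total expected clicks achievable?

34

Allowing fractional choices, the relaxed optimum would be about 39.8, but ad slots are indivisible.
slot 5 + slot 2 + slot 7: cost 2 + 4 + 4 = 10 ≤ 15, expected clicks 13 + 3 + 17 = 33.
slot 5 + slot 7: cost 2 + 4 = 6 ≤ 15, expected clicks 13 + 17 = 30.
slot 5 + slot 7 + slot 4: cost 2 + 4 + 9 = 15 ≤ 15, expected clicks 13 + 17 + 4 = 34.
Best is slot 5, slot 7, and slot 4 with total expected clicks 34.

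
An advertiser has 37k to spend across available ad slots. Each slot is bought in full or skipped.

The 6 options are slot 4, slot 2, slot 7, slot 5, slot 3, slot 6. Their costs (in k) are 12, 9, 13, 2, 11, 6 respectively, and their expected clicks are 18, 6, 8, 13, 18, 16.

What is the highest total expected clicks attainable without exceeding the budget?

65

This is an integer program with binary decision variables.
Allowing fractional choices, the relaxed optimum would be about 69.0, but ad slots are indivisible.
slot 7 + slot 5 + slot 3 + slot 6: cost 13 + 2 + 11 + 6 = 32 ≤ 37, expected clicks 8 + 13 + 18 + 16 = 55.
slot 4 + slot 7 + slot 5 + slot 6: cost 12 + 13 + 2 + 6 = 33 ≤ 37, expected clicks 18 + 8 + 13 + 16 = 55.
slot 4 + slot 5 + slot 3 + slot 6: cost 12 + 2 + 11 + 6 = 31 ≤ 37, expected clicks 18 + 13 + 18 + 16 = 65.
Best is slot 4, slot 5, slot 3, and slot 6 with total expected clicks 65.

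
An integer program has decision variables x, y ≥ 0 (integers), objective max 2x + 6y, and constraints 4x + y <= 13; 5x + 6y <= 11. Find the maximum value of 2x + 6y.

8

The continuous relaxation peaks at (0, 1.83) with value 11.00; rounding to a feasible lattice point costs some objective.
(x,y)=(1,1) is feasible, giving 8.
(x,y)=(0,1) is feasible, giving 6.
(x,y)=(2,0) is feasible, giving 4.
(x,y)=(1,0) is feasible, giving 2.
The best lattice point is (1,1), giving 8.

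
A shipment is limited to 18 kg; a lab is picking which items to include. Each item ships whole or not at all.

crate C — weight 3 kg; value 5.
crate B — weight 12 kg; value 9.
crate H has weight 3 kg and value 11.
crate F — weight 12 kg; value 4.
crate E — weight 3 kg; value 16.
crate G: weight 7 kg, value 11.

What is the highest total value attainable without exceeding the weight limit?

43

This is a 0-1 knapsack instance.
crate H + crate E + crate G: weight 3 + 3 + 7 = 13 ≤ 18, value 11 + 16 + 11 = 38.
crate C + crate H + crate E + crate G: weight 3 + 3 + 3 + 7 = 16 ≤ 18, value 5 + 11 + 16 + 11 = 43.
Best is crate C, crate H, crate E, and crate G with total value 43.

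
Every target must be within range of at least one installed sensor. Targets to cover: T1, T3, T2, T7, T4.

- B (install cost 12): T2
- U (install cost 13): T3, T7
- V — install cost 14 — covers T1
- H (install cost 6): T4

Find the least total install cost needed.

45

This is a weighted set-cover instance.
Choose B, U, V, and H: together they cover T1, T3, T2, T7, T4 — every target.
Total install cost: 12 + 13 + 14 + 6 = 45.
No cover costs less than 45.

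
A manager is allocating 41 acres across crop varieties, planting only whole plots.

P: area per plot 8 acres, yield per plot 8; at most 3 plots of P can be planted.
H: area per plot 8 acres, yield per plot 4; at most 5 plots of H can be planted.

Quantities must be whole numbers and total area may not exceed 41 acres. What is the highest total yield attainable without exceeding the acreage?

2×P and 3×H: area 40 ≤ 41, yield 2·8 + 3·4 = 28.
3×P and 2×H: area 40 ≤ 41, yield 3·8 + 2·4 = 32.
Best is 32.

32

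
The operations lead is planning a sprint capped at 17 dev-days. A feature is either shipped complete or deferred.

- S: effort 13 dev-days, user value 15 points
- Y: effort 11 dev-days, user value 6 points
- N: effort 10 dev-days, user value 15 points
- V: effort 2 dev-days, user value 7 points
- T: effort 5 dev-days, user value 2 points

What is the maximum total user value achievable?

24

N + V + T: effort 10 + 2 + 5 = 17 ≤ 17, user value 15 + 7 + 2 = 24.
N + V: effort 10 + 2 = 12 ≤ 17, user value 15 + 7 = 22.
Best is N, V, and T with total user value 24.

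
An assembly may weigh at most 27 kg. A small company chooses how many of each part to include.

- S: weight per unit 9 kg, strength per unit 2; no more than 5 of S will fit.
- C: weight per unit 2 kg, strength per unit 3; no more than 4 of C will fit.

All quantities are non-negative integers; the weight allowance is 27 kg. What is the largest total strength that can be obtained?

16

C has the best ratio (3/2); taking only C gives at most 4×3 = 12 (stopped by the supply cap of 4).
Mixing does better — 2×S and 4×C: weight 26 ≤ 27, strength 2·2 + 4·3 = 16.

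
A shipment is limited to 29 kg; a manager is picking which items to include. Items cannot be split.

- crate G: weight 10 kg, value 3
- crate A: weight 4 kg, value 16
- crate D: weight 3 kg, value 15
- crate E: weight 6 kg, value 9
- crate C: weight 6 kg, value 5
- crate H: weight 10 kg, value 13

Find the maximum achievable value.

58

crate A + crate D + crate E + crate C + crate H: weight 4 + 3 + 6 + 6 + 10 = 29 ≤ 29, value 16 + 15 + 9 + 5 + 13 = 58.
crate A + crate D + crate E + crate H: weight 4 + 3 + 6 + 10 = 23 ≤ 29, value 16 + 15 + 9 + 13 = 53.
Best is crate A, crate D, crate E, crate C, and crate H with total value 58.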